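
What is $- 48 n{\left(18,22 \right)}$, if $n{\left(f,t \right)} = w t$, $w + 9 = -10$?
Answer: $20064$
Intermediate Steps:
$w = -19$ ($w = -9 - 10 = -19$)
$n{\left(f,t \right)} = - 19 t$
$- 48 n{\left(18,22 \right)} = - 48 \left(\left(-19\right) 22\right) = \left(-48\right) \left(-418\right) = 20064$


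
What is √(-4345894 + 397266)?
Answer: 2*I*√987157 ≈ 1987.1*I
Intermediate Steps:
√(-4345894 + 397266) = √(-3948628) = 2*I*√987157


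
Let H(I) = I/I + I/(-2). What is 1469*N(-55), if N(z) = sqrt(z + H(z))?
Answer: 1469*I*sqrt(106)/2 ≈ 7562.1*I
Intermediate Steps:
H(I) = 1 - I/2 (H(I) = 1 + I*(-1/2) = 1 - I/2)
N(z) = sqrt(1 + z/2) (N(z) = sqrt(z + (1 - z/2)) = sqrt(1 + z/2))
1469*N(-55) = 1469*(sqrt(4 + 2*(-55))/2) = 1469*(sqrt(4 - 110)/2) = 1469*(sqrt(-106)/2) = 1469*((I*sqrt(106))/2) = 1469*(I*sqrt(106)/2) = 1469*I*sqrt(106)/2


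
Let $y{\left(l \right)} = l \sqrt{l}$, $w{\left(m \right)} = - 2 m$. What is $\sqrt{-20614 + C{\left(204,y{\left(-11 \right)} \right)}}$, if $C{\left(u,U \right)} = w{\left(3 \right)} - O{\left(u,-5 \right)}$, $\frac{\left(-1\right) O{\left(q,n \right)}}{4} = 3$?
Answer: $8 i \sqrt{322} \approx 143.55 i$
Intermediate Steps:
$O{\left(q,n \right)} = -12$ ($O{\left(q,n \right)} = \left(-4\right) 3 = -12$)
$y{\left(l \right)} = l^{\frac{3}{2}}$
$C{\left(u,U \right)} = 6$ ($C{\left(u,U \right)} = \left(-2\right) 3 - -12 = -6 + 12 = 6$)
$\sqrt{-20614 + C{\left(204,y{\left(-11 \right)} \right)}} = \sqrt{-20614 + 6} = \sqrt{-20608} = 8 i \sqrt{322}$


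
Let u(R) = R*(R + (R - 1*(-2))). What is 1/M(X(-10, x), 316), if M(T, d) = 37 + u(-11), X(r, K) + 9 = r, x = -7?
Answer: 1/257 ≈ 0.0038911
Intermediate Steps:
X(r, K) = -9 + r
u(R) = R*(2 + 2*R) (u(R) = R*(R + (R + 2)) = R*(R + (2 + R)) = R*(2 + 2*R))
M(T, d) = 257 (M(T, d) = 37 + 2*(-11)*(1 - 11) = 37 + 2*(-11)*(-10) = 37 + 220 = 257)
1/M(X(-10, x), 316) = 1/257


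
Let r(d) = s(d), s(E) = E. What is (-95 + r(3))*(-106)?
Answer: 9752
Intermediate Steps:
r(d) = d
(-95 + r(3))*(-106) = (-95 + 3)*(-106) = -92*(-106) = 9752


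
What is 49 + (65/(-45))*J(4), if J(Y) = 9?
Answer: 36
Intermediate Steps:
49 + (65/(-45))*J(4) = 49 + (65/(-45))*9 = 49 + (65*(-1/45))*9 = 49 - 13/9*9 = 49 - 13 = 36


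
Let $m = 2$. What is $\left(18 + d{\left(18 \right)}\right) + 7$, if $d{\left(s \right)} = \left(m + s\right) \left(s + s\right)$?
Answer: $745$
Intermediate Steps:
$d{\left(s \right)} = 2 s \left(2 + s\right)$ ($d{\left(s \right)} = \left(2 + s\right) \left(s + s\right) = \left(2 + s\right) 2 s = 2 s \left(2 + s\right)$)
$\left(18 + d{\left(18 \right)}\right) + 7 = \left(18 + 2 \cdot 18 \left(2 + 18\right)\right) + 7 = \left(18 + 2 \cdot 18 \cdot 20\right) + 7 = \left(18 + 720\right) + 7 = 738 + 7 = 745$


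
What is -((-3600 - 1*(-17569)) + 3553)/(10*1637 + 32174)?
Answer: -8761/24272 ≈ -0.36095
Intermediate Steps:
-((-3600 - 1*(-17569)) + 3553)/(10*1637 + 32174) = -((-3600 + 17569) + 3553)/(16370 + 32174) = -(13969 + 3553)/48544 = -17522/48544 = -1*8761/24272 = -8761/24272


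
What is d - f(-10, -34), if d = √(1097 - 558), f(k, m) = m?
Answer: 34 + 7*√11 ≈ 57.216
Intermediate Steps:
d = 7*√11 (d = √539 = 7*√11 ≈ 23.216)
d - f(-10, -34) = 7*√11 - 1*(-34) = 7*√11 + 34 = 34 + 7*√11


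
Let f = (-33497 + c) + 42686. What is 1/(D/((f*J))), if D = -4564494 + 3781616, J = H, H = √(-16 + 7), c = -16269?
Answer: 10620*I/391439 ≈ 0.027131*I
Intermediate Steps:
H = 3*I (H = √(-9) = 3*I ≈ 3.0*I)
J = 3*I ≈ 3.0*I
f = -7080 (f = (-33497 - 16269) + 42686 = -49766 + 42686 = -7080)
D = -782878
1/(D/((f*J))) = 1/(-782878*I/21240) = 1/(-391439*I/10620) = 10620*I/391439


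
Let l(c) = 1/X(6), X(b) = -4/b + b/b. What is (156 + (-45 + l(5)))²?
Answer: 12996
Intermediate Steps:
X(b) = 1 - 4/b (X(b) = -4/b + 1 = 1 - 4/b)
l(c) = 3 (l(c) = 1/((-4 + 6)/6) = 1/((⅙)*2) = 1/(⅓) = 3)
(156 + (-45 + l(5)))² = (156 + (-45 + 3))² = (156 - 42)² = 114² = 12996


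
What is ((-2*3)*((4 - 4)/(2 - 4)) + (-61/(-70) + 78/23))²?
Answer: 47100769/2592100 ≈ 18.171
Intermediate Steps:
((-2*3)*((4 - 4)/(2 - 4)) + (-61/(-70) + 78/23))² = (-0/(-2) + (-61*(-1/70) + 78*(1/23)))² = (-0*(-1)/2 + (61/70 + 78/23))² = (-6*0 + 6863/1610)² = (0 + 6863/1610)² = (6863/1610)² = 47100769/2592100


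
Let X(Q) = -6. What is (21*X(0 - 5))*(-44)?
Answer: 5544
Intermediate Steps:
(21*X(0 - 5))*(-44) = (21*(-6))*(-44) = -126*(-44) = 5544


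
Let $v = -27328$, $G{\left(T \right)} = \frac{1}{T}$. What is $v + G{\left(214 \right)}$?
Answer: $- \frac{5848191}{214} \approx -27328.0$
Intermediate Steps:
$v + G{\left(214 \right)} = -27328 + \frac{1}{214} = - \frac{5848191}{214}$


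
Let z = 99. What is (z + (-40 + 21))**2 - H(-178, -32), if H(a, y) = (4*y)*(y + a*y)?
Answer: 731392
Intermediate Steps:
H(a, y) = 4*y*(y + a*y)
(z + (-40 + 21))**2 - H(-178, -32) = (99 + (-40 + 21))**2 - 4*(-32)**2*(1 - 178) = (99 - 19)**2 - 4*1024*(-177) = 80**2 - 1*(-724992) = 6400 + 724992 = 731392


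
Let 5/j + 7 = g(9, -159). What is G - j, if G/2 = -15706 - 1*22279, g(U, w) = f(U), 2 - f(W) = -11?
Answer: -455825/6 ≈ -75971.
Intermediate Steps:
f(W) = 13 (f(W) = 2 - 1*(-11) = 2 + 11 = 13)
g(U, w) = 13
j = ⅚ (j = 5/(-7 + 13) = 5/6 = 5*(⅙) = ⅚ ≈ 0.83333)
G = -75970 (G = 2*(-15706 - 1*22279) = 2*(-15706 - 22279) = 2*(-37985) = -75970)
G - j = -75970 - 1*⅚ = -75970 - ⅚ = -455825/6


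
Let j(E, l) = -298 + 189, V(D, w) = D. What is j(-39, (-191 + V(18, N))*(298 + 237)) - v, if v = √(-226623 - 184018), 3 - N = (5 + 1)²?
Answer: -109 - I*√410641 ≈ -109.0 - 640.81*I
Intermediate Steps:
N = -33 (N = 3 - (5 + 1)² = 3 - 1*6² = 3 - 1*36 = 3 - 36 = -33)
v = I*√410641 (v = √(-410641) = I*√410641 ≈ 640.81*I)
j(E, l) = -109
j(-39, (-191 + V(18, N))*(298 + 237)) - v = -109 - I*√410641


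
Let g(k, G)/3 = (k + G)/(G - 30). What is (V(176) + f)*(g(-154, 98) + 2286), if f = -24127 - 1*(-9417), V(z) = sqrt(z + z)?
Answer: -571042200/17 + 155280*sqrt(22)/17 ≈ -3.3548e+7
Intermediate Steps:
V(z) = sqrt(2)*sqrt(z) (V(z) = sqrt(2*z) = sqrt(2)*sqrt(z))
f = -14710 (f = -24127 + 9417 = -14710)
g(k, G) = 3*(G + k)/(-30 + G) (g(k, G) = 3*((k + G)/(G - 30)) = 3*((G + k)/(-30 + G)) = 3*(G + k)/(-30 + G))
(V(176) + f)*(g(-154, 98) + 2286) = (sqrt(2)*sqrt(176) - 14710)*(3*(98 - 154)/(-30 + 98) + 2286) = (sqrt(2)*(4*sqrt(11)) - 14710)*(3*(-56)/68 + 2286) = (4*sqrt(22) - 14710)*(3*(1/68)*(-56) + 2286) = (-14710 + 4*sqrt(22))*(-42/17 + 2286) = (-14710 + 4*sqrt(22))*(38820/17) = -571042200/17 + 155280*sqrt(22)/17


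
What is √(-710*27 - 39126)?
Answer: 2*I*√14574 ≈ 241.45*I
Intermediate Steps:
√(-710*27 - 39126) = √(-19170 - 39126) = √(-58296) = 2*I*√14574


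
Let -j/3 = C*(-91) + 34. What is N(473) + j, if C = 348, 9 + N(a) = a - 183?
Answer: 95183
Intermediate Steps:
N(a) = -192 + a (N(a) = -9 + (a - 183) = -9 + (-183 + a) = -192 + a)
j = 94902 (j = -3*(348*(-91) + 34) = -3*(-31668 + 34) = -3*(-31634) = 94902)
N(473) + j = (-192 + 473) + 94902 = 281 + 94902 = 95183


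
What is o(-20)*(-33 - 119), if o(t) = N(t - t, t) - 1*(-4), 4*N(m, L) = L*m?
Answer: -608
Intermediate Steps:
N(m, L) = L*m/4 (N(m, L) = (L*m)/4 = L*m/4)
o(t) = 4 (o(t) = t*(t - t)/4 - 1*(-4) = (¼)*t*0 + 4 = 0 + 4 = 4)
o(-20)*(-33 - 119) = 4*(-33 - 119) = 4*(-152) = -608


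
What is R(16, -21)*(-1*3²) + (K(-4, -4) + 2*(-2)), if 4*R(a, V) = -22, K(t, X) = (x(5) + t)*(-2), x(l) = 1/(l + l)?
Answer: 533/10 ≈ 53.300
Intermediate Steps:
x(l) = 1/(2*l)
K(t, X) = -⅕ - 2*t (K(t, X) = ((½)/5 + t)*(-2) = ((½)*(⅕) + t)*(-2) = (⅒ + t)*(-2) = -⅕ - 2*t)
R(a, V) = -11/2 (R(a, V) = (¼)*(-22) = -11/2)
R(16, -21)*(-1*3²) + (K(-4, -4) + 2*(-2)) = -(-11)*3²/2 + ((-⅕ - 2*(-4)) + 2*(-2)) = -(-11)*9/2 + ((-⅕ + 8) - 4) = -11/2*(-9) + (39/5 - 4) = 99/2 + 19/5 = 533/10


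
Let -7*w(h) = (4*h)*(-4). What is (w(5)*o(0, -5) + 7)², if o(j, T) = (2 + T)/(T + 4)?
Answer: 83521/49 ≈ 1704.5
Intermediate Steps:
o(j, T) = (2 + T)/(4 + T)
w(h) = 16*h/7 (w(h) = -4*h*(-4)/7 = -(-16)*h/7 = 16*h/7)
(w(5)*o(0, -5) + 7)² = (((16/7)*5)*((2 - 5)/(4 - 5)) + 7)² = (80*(-3/(-1))/7 + 7)² = (80*(-1*(-3))/7 + 7)² = ((80/7)*3 + 7)² = (240/7 + 7)² = (289/7)² = 83521/49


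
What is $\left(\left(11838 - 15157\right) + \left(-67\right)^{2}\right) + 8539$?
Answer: $9709$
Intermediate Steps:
$\left(\left(11838 - 15157\right) + \left(-67\right)^{2}\right) + 8539 = \left(-3319 + 4489\right) + 8539 = 1170 + 8539 = 9709$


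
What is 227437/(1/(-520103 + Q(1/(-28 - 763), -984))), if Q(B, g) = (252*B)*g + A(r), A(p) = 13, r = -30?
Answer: -13358454426002/113 ≈ -1.1822e+11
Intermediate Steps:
Q(B, g) = 13 + 252*B*g (Q(B, g) = (252*B)*g + 13 = 252*B*g + 13 = 13 + 252*B*g)
227437/(1/(-520103 + Q(1/(-28 - 763), -984))) = 227437/(1/(-520103 + (13 + 252*(-984)/(-28 - 763)))) = 227437/(1/(-520103 + (13 + 252*(-984)/(-791)))) = 227437/(1/(-520103 + (13 + 252*(-1/791)*(-984)))) = 227437/(1/(-520103 + (13 + 35424/113))) = 227437/(1/(-520103 + 36893/113)) = 227437/(1/(-58734746/113)) = 227437/(-113/58734746) = 227437*(-58734746/113) = -13358454426002/113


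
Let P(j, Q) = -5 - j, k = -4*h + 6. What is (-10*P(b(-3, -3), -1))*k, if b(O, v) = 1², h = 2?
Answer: -120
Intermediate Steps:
b(O, v) = 1
k = -2 (k = -4*2 + 6 = -8 + 6 = -2)
(-10*P(b(-3, -3), -1))*k = -10*(-5 - 1*1)*(-2) = -10*(-5 - 1)*(-2) = -10*(-6)*(-2) = 60*(-2) = -120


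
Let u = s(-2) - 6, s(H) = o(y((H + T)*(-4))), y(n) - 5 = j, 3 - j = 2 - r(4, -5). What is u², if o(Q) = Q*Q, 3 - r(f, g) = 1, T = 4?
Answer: 3364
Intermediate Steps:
r(f, g) = 2 (r(f, g) = 3 - 1*1 = 3 - 1 = 2)
j = 3 (j = 3 - (2 - 1*2) = 3 - (2 - 2) = 3 - 1*0 = 3 + 0 = 3)
y(n) = 8 (y(n) = 5 + 3 = 8)
o(Q) = Q²
s(H) = 64 (s(H) = 8² = 64)
u = 58 (u = 64 - 6 = 58)
u² = 58² = 3364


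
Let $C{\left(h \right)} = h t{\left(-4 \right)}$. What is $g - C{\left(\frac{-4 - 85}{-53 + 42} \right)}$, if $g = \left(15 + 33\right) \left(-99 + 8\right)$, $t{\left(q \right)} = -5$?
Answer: $- \frac{47603}{11} \approx -4327.5$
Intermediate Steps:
$g = -4368$ ($g = 48 \left(-91\right) = -4368$)
$C{\left(h \right)} = - 5 h$ ($C{\left(h \right)} = h \left(-5\right) = - 5 h$)
$g - C{\left(\frac{-4 - 85}{-53 + 42} \right)} = -4368 - - 5 \frac{-4 - 85}{-53 + 42} = -4368 - - 5 \left(- \frac{89}{-11}\right) = -4368 - - 5 \left(\left(-89\right) \left(- \frac{1}{11}\right)\right) = -4368 - \left(-5\right) \frac{89}{11} = -4368 - - \frac{445}{11} = -4368 + \frac{445}{11} = - \frac{47603}{11}$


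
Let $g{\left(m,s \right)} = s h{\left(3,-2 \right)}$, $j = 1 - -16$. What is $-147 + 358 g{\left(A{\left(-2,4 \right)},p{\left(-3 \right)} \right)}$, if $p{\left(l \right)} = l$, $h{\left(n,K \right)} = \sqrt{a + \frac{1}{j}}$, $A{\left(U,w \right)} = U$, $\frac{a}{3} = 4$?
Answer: $-147 - \frac{1074 \sqrt{3485}}{17} \approx -3876.6$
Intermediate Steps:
$a = 12$ ($a = 3 \cdot 4 = 12$)
$j = 17$ ($j = 1 + 16 = 17$)
$h{\left(n,K \right)} = \frac{\sqrt{3485}}{17}$ ($h{\left(n,K \right)} = \sqrt{12 + \frac{1}{17}} = \sqrt{\frac{205}{17}} = \frac{\sqrt{3485}}{17}$)
$g{\left(m,s \right)} = \frac{s \sqrt{3485}}{17}$ ($g{\left(m,s \right)} = s \frac{\sqrt{3485}}{17} = \frac{s \sqrt{3485}}{17}$)
$-147 + 358 g{\left(A{\left(-2,4 \right)},p{\left(-3 \right)} \right)} = -147 + 358 \cdot \frac{1}{17} \left(-3\right) \sqrt{3485} = -147 + 358 \left(- \frac{3 \sqrt{3485}}{17}\right) = -147 - \frac{1074 \sqrt{3485}}{17}$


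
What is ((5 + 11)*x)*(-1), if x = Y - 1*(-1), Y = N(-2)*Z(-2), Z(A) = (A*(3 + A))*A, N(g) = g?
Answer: 112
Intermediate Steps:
Z(A) = A**2*(3 + A)
Y = -8 (Y = -2*(-2)**2*(3 - 2) = -8 ≈ -8.0000)
x = -7 (x = -8 - 1*(-1) = -8 + 1 = -7)
((5 + 11)*x)*(-1) = ((5 + 11)*(-7))*(-1) = (16*(-7))*(-1) = -112*(-1) = 112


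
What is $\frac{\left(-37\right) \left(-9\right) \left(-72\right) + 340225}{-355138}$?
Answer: $- \frac{316249}{355138} \approx -0.8905$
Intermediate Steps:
$\frac{\left(-37\right) \left(-9\right) \left(-72\right) + 340225}{-355138} = \left(333 \left(-72\right) + 340225\right) \left(- \frac{1}{355138}\right) = \left(-23976 + 340225\right) \left(- \frac{1}{355138}\right) = 316249 \left(- \frac{1}{355138}\right) = - \frac{316249}{355138}$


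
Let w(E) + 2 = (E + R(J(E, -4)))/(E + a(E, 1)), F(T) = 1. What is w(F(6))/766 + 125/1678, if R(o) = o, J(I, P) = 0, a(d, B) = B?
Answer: 93233/1285348 ≈ 0.072535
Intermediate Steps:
w(E) = -2 + E/(1 + E) (w(E) = -2 + (E + 0)/(E + 1) = -2 + E/(1 + E))
w(F(6))/766 + 125/1678 = ((-2 - 1*1)/(1 + 1))/766 + 125/1678 = ((-2 - 1)/2)*(1/766) + 125*(1/1678) = ((½)*(-3))*(1/766) + 125/1678 = -3/2*1/766 + 125/1678 = -3/1532 + 125/1678 = 93233/1285348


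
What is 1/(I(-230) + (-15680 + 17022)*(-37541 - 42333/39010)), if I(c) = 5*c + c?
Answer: -19505/982717651453 ≈ -1.9848e-8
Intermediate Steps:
I(c) = 6*c
1/(I(-230) + (-15680 + 17022)*(-37541 - 42333/39010)) = 1/(6*(-230) + (-15680 + 17022)*(-37541 - 42333/39010)) = 1/(-1380 + 1342*(-37541 - 42333*1/39010)) = 1/(-1380 + 1342*(-37541 - 42333/39010)) = 1/(-1380 + 1342*(-1464516743/39010)) = 1/(-1380 - 982690734553/19505) = 1/(-982717651453/19505) = -19505/982717651453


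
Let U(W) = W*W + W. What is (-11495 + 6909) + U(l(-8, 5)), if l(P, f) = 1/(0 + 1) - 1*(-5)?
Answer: -4544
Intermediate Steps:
l(P, f) = 6 (l(P, f) = 1/1 + 5 = 1 + 5 = 6)
U(W) = W + W² (U(W) = W² + W = W + W²)
(-11495 + 6909) + U(l(-8, 5)) = (-11495 + 6909) + 6*(1 + 6) = -4586 + 6*7 = -4586 + 42 = -4544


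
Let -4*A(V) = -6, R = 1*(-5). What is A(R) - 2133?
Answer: -4263/2 ≈ -2131.5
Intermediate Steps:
R = -5
A(V) = 3/2 (A(V) = -1/4*(-6) = 3/2)
A(R) - 2133 = 3/2 - 2133 = -4263/2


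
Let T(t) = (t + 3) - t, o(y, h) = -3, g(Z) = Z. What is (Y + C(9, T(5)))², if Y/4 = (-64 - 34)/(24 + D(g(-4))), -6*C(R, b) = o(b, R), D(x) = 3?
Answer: 573049/2916 ≈ 196.52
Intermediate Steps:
T(t) = 3 (T(t) = (3 + t) - t = 3)
C(R, b) = ½ (C(R, b) = -⅙*(-3) = ½)
Y = -392/27 (Y = 4*((-64 - 34)/(24 + 3)) = 4*(-98/27) = -392/27 ≈ -14.519)
(Y + C(9, T(5)))² = (-392/27 + ½)² = (-757/54)² = 573049/2916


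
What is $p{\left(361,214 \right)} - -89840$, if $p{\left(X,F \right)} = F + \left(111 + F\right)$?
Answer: $90379$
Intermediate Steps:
$p{\left(X,F \right)} = 111 + 2 F$
$p{\left(361,214 \right)} - -89840 = \left(111 + 2 \cdot 214\right) - -89840 = \left(111 + 428\right) + 89840 = 539 + 89840 = 90379$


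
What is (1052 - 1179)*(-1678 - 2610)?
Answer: 544576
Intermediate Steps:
(1052 - 1179)*(-1678 - 2610) = -127*(-4288) = 544576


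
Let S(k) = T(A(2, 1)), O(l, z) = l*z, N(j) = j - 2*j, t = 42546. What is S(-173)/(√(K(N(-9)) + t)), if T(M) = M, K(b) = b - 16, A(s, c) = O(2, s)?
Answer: 4*√42539/42539 ≈ 0.019394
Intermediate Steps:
N(j) = -j
A(s, c) = 2*s
K(b) = -16 + b
S(k) = 4 (S(k) = 2*2 = 4)
S(-173)/(√(K(N(-9)) + t)) = 4/(√((-16 - 1*(-9)) + 42546)) = 4/(√((-16 + 9) + 42546)) = 4/(√(-7 + 42546)) = 4/(√42539) = 4*(√42539/42539) = 4*√42539/42539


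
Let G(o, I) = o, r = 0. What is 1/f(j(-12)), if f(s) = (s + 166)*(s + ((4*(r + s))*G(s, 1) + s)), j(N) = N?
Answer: 1/85008 ≈ 1.1764e-5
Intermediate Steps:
f(s) = (166 + s)*(2*s + 4*s²) (f(s) = (s + 166)*(s + ((4*(0 + s))*s + s)) = (166 + s)*(s + ((4*s)*s + s)) = (166 + s)*(s + (4*s² + s)) = (166 + s)*(s + (s + 4*s²)) = (166 + s)*(2*s + 4*s²))
1/f(j(-12)) = 1/(2*(-12)*(166 + 2*(-12)² + 333*(-12))) = 1/(2*(-12)*(166 + 2*144 - 3996)) = 1/(2*(-12)*(166 + 288 - 3996)) = 1/(2*(-12)*(-3542)) = 1/85008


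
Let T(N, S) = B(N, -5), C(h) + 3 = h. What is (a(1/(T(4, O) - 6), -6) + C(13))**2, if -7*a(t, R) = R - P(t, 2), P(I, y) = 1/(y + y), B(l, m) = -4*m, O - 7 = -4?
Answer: 93025/784 ≈ 118.65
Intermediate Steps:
O = 3 (O = 7 - 4 = 3)
C(h) = -3 + h
T(N, S) = 20 (T(N, S) = -4*(-5) = 20)
P(I, y) = 1/(2*y)
a(t, R) = 1/28 - R/7 (a(t, R) = -(R - 1/(2*2))/7 = -(R - 1*1/4)/7 = -(R - 1/4)/7 = -(-1/4 + R)/7 = 1/28 - R/7)
(a(1/(T(4, O) - 6), -6) + C(13))**2 = ((1/28 - 1/7*(-6)) + (-3 + 13))**2 = ((1/28 + 6/7) + 10)**2 = (25/28 + 10)**2 = (305/28)**2 = 93025/784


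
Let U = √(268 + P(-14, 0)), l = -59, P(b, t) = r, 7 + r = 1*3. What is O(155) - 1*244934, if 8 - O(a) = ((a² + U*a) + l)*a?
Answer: -3959656 - 48050*√66 ≈ -4.3500e+6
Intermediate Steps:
r = -4 (r = -7 + 1*3 = -7 + 3 = -4)
P(b, t) = -4
U = 2*√66 (U = √(268 - 4) = √264 = 2*√66 ≈ 16.248)
O(a) = 8 - a*(-59 + a² + 2*a*√66) (O(a) = 8 - ((a² + (2*√66)*a) - 59)*a = 8 - ((a² + 2*a*√66) - 59)*a = 8 - (-59 + a² + 2*a*√66)*a = 8 - a*(-59 + a² + 2*a*√66))
O(155) - 1*244934 = (8 - 1*155³ + 59*155 - 2*√66*155²) - 1*244934 = (8 - 1*3723875 + 9145 - 2*√66*24025) - 244934 = (8 - 3723875 + 9145 - 48050*√66) - 244934 = (-3714722 - 48050*√66) - 244934 = -3959656 - 48050*√66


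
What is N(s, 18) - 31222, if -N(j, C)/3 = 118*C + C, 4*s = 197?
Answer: -37648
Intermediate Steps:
s = 197/4 (s = (1/4)*197 = 197/4 ≈ 49.250)
N(j, C) = -357*C (N(j, C) = -3*(118*C + C) = -357*C)
N(s, 18) - 31222 = -357*18 - 31222 = -6426 - 31222 = -37648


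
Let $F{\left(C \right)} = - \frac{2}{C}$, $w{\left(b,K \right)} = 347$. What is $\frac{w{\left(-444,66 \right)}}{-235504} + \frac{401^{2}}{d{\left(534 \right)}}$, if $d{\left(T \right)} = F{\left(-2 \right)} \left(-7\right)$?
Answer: $- \frac{37869281133}{1648528} \approx -22972.0$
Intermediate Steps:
$d{\left(T \right)} = -7$ ($d{\left(T \right)} = - \frac{2}{-2} \left(-7\right) = \left(-2\right) \left(- \frac{1}{2}\right) \left(-7\right) = 1 \left(-7\right) = -7$)
$\frac{w{\left(-444,66 \right)}}{-235504} + \frac{401^{2}}{d{\left(534 \right)}} = \frac{347}{-235504} + \frac{401^{2}}{-7} = 347 \left(- \frac{1}{235504}\right) + 160801 \left(- \frac{1}{7}\right) = - \frac{347}{235504} - \frac{160801}{7} = - \frac{37869281133}{1648528}$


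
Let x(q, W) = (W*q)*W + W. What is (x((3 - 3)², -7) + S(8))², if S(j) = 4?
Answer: 9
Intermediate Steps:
x(q, W) = W + q*W² (x(q, W) = q*W² + W = W + q*W²)
(x((3 - 3)², -7) + S(8))² = (-7*(1 - 7*(3 - 3)²) + 4)² = (-7*(1 - 7*0²) + 4)² = (-7*(1 - 7*0) + 4)² = (-7*(1 + 0) + 4)² = (-7*1 + 4)² = (-7 + 4)² = (-3)² = 9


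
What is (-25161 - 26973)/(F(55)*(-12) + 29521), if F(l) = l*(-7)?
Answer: -52134/34141 ≈ -1.5270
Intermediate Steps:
F(l) = -7*l
(-25161 - 26973)/(F(55)*(-12) + 29521) = (-25161 - 26973)/(-7*55*(-12) + 29521) = -52134/(-385*(-12) + 29521) = -52134/(4620 + 29521) = -52134/34141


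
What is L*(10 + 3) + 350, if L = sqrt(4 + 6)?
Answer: 350 + 13*sqrt(10) ≈ 391.11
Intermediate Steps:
L = sqrt(10) ≈ 3.1623
L*(10 + 3) + 350 = sqrt(10)*(10 + 3) + 350 = sqrt(10)*13 + 350 = 13*sqrt(10) + 350 = 350 + 13*sqrt(10)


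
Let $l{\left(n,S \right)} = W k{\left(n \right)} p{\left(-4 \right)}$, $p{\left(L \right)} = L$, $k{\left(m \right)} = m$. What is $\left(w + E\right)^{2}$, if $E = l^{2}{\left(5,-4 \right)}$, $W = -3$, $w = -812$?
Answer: $7772944$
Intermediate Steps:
$l{\left(n,S \right)} = 12 n$ ($l{\left(n,S \right)} = - 3 n \left(-4\right) = 12 n$)
$E = 3600$ ($E = \left(12 \cdot 5\right)^{2} = 60^{2} = 3600$)
$\left(w + E\right)^{2} = \left(-812 + 3600\right)^{2} = 2788^{2} = 7772944$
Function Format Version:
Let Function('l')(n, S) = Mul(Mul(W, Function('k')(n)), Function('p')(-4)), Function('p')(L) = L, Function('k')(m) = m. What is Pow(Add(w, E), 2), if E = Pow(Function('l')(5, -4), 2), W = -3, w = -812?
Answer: 7772944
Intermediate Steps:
Function('l')(n, S) = Mul(12, n) (Function('l')(n, S) = Mul(Mul(-3, n), -4) = Mul(12, n))
E = 3600 (E = Pow(Mul(12, 5), 2) = Pow(60, 2) = 3600)
Pow(Add(w, E), 2) = Pow(Add(-812, 3600), 2) = Pow(2788, 2) = 7772944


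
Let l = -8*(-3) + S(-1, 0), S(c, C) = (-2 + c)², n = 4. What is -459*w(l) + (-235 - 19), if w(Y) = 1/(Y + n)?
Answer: -9857/37 ≈ -266.41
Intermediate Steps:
l = 33 (l = -8*(-3) + (-2 - 1)² = -4*(-6) + (-3)² = 24 + 9 = 33)
w(Y) = 1/(4 + Y) (w(Y) = 1/(Y + 4) = 1/(4 + Y))
-459*w(l) + (-235 - 19) = -459/(4 + 33) + (-235 - 19) = -459/37 - 254 = -9857/37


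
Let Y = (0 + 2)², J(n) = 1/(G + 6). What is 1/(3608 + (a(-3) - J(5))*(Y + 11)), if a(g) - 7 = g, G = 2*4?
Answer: 14/51337 ≈ 0.00027271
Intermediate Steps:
G = 8
J(n) = 1/14 (J(n) = 1/(8 + 6) = 1/14)
a(g) = 7 + g
Y = 4 (Y = 2² = 4)
1/(3608 + (a(-3) - J(5))*(Y + 11)) = 1/(3608 + ((7 - 3) - 1*1/14)*(4 + 11)) = 1/(3608 + (4 - 1/14)*15) = 1/(3608 + (55/14)*15) = 1/(3608 + 825/14) = 1/(51337/14) = 14/51337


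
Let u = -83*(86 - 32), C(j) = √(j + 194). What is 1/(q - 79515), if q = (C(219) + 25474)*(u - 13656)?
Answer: -154042309/71187053595604719 + 6046*√413/71187053595604719 ≈ -2.1622e-9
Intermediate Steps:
C(j) = √(194 + j)
u = -4482 (u = -83*54 = -4482)
q = -462047412 - 18138*√413 (q = (√(194 + 219) + 25474)*(-4482 - 13656) = (√413 + 25474)*(-18138) = (25474 + √413)*(-18138) = -462047412 - 18138*√413 ≈ -4.6242e+8)
1/(q - 79515) = 1/((-462047412 - 18138*√413) - 79515) = 1/(-462126927 - 18138*√413)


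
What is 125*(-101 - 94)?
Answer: -24375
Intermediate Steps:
125*(-101 - 94) = 125*(-195) = -24375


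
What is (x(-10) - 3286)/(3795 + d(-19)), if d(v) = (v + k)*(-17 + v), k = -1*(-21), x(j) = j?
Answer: -3296/3723 ≈ -0.88531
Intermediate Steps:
k = 21
d(v) = (-17 + v)*(21 + v) (d(v) = (v + 21)*(-17 + v) = (21 + v)*(-17 + v) = (-17 + v)*(21 + v))
(x(-10) - 3286)/(3795 + d(-19)) = (-10 - 3286)/(3795 + (-357 + (-19)² + 4*(-19))) = -3296/(3795 + (-357 + 361 - 76)) = -3296/(3795 - 72) = -3296/3723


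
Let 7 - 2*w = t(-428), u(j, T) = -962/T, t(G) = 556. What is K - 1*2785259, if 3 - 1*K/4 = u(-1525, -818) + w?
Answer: -1138718865/409 ≈ -2.7842e+6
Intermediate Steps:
w = -549/2 (w = 7/2 - 1/2*556 = 7/2 - 278 = -549/2 ≈ -274.50)
K = 452066/409 (K = 12 - 4*(-962/(-818) - 549/2) = 12 - 4*(-962*(-1/818) - 549/2) = 12 - 4*(481/409 - 549/2) = 12 - 4*(-223579/818) = 12 + 447158/409 = 452066/409 ≈ 1105.3)
K - 1*2785259 = 452066/409 - 1*2785259 = 452066/409 - 2785259 = -1138718865/409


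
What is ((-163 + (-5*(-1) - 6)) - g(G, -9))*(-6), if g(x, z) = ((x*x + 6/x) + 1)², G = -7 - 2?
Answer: 122024/3 ≈ 40675.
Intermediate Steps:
G = -9
g(x, z) = (1 + x² + 6/x)² (g(x, z) = ((x² + 6/x) + 1)² = (1 + x² + 6/x)²)
((-163 + (-5*(-1) - 6)) - g(G, -9))*(-6) = ((-163 + (-5*(-1) - 6)) - (6 - 9 + (-9)³)²/(-9)²)*(-6) = ((-163 + (5 - 6)) - (6 - 9 - 729)²/81)*(-6) = ((-163 - 1) - (-732)²/81)*(-6) = (-164 - 535824/81)*(-6) = (-164 - 1*59536/9)*(-6) = (-164 - 59536/9)*(-6) = -61012/9*(-6) = 122024/3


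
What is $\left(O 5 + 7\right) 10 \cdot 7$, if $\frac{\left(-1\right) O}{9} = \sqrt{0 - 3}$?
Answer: $490 - 3150 i \sqrt{3} \approx 490.0 - 5456.0 i$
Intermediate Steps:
$O = - 9 i \sqrt{3}$ ($O = - 9 \sqrt{0 - 3} = - 9 \sqrt{-3} = - 9 i \sqrt{3} \approx - 15.588 i$)
$\left(O 5 + 7\right) 10 \cdot 7 = \left(- 9 i \sqrt{3} \cdot 5 + 7\right) 10 \cdot 7 = \left(- 45 i \sqrt{3} + 7\right) 70 = \left(7 - 45 i \sqrt{3}\right) 70 = 490 - 3150 i \sqrt{3}$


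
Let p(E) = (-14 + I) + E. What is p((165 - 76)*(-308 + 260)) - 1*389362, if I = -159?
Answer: -393807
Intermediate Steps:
p(E) = -173 + E (p(E) = (-14 - 159) + E = -173 + E)
p((165 - 76)*(-308 + 260)) - 1*389362 = (-173 + (165 - 76)*(-308 + 260)) - 1*389362 = (-173 + 89*(-48)) - 389362 = (-173 - 4272) - 389362 = -4445 - 389362 = -393807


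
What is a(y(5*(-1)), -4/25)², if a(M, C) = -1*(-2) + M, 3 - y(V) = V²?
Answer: 400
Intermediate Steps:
y(V) = 3 - V²
a(M, C) = 2 + M
a(y(5*(-1)), -4/25)² = (2 + (3 - (5*(-1))²))² = (2 + (3 - 1*(-5)²))² = (2 + (3 - 1*25))² = (2 + (3 - 25))² = (2 - 22)² = (-20)² = 400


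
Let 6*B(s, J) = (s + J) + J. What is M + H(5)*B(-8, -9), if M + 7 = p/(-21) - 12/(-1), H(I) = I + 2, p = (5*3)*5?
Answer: -607/21 ≈ -28.905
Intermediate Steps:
B(s, J) = J/3 + s/6 (B(s, J) = ((s + J) + J)/6 = ((J + s) + J)/6 = (s + 2*J)/6 = J/3 + s/6)
p = 75 (p = 15*5 = 75)
H(I) = 2 + I
M = 10/7 (M = -7 + (75/(-21) - 12/(-1)) = -7 + (75*(-1/21) - 12*(-1)) = -7 + (-25/7 + 12) = -7 + 59/7 = 10/7 ≈ 1.4286)
M + H(5)*B(-8, -9) = 10/7 + (2 + 5)*((⅓)*(-9) + (⅙)*(-8)) = 10/7 + 7*(-3 - 4/3) = 10/7 + 7*(-13/3) = 10/7 - 91/3 = -607/21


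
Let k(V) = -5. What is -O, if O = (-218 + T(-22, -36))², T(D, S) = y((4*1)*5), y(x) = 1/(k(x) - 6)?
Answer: -5755201/121 ≈ -47564.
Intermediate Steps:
y(x) = -1/11 (y(x) = 1/(-5 - 6) = 1/(-11) = -1/11)
T(D, S) = -1/11
O = 5755201/121 (O = (-218 - 1/11)² = (-2399/11)² = 5755201/121 ≈ 47564.)
-O = -1*5755201/121 = -5755201/121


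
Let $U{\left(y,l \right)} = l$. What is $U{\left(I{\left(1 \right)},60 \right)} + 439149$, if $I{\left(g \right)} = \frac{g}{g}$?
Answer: $439209$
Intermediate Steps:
$I{\left(g \right)} = 1$
$U{\left(I{\left(1 \right)},60 \right)} + 439149 = 60 + 439149 = 439209$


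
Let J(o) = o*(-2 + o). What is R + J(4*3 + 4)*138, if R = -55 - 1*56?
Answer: 30801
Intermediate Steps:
R = -111 (R = -55 - 56 = -111)
R + J(4*3 + 4)*138 = -111 + ((4*3 + 4)*(-2 + (4*3 + 4)))*138 = -111 + ((12 + 4)*(-2 + (12 + 4)))*138 = -111 + (16*(-2 + 16))*138 = -111 + (16*14)*138 = -111 + 224*138 = -111 + 30912 = 30801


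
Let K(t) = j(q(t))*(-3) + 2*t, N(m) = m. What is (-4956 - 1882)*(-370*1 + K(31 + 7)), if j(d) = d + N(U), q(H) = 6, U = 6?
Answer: 2256540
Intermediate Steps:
j(d) = 6 + d (j(d) = d + 6 = 6 + d)
K(t) = -36 + 2*t (K(t) = (6 + 6)*(-3) + 2*t = 12*(-3) + 2*t = -36 + 2*t)
(-4956 - 1882)*(-370*1 + K(31 + 7)) = (-4956 - 1882)*(-370*1 + (-36 + 2*(31 + 7))) = -6838*(-370 + (-36 + 2*38)) = -6838*(-370 + (-36 + 76)) = -6838*(-370 + 40) = -6838*(-330) = 2256540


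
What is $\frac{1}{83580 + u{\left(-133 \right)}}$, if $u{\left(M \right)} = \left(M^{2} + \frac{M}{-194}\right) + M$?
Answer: $\frac{194}{19620517} \approx 9.8876 \cdot 10^{-6}$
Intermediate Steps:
$u{\left(M \right)} = M^{2} + \frac{193 M}{194}$ ($u{\left(M \right)} = \left(M^{2} - \frac{M}{194}\right) + M = M^{2} + \frac{193 M}{194}$)
$\frac{1}{83580 + u{\left(-133 \right)}} = \frac{1}{83580 + \frac{1}{194} \left(-133\right) \left(193 + 194 \left(-133\right)\right)} = \frac{1}{83580 + \frac{1}{194} \left(-133\right) \left(193 - 25802\right)} = \frac{1}{83580 + \frac{1}{194} \left(-133\right) \left(-25609\right)} = \frac{1}{83580 + \frac{3405997}{194}} = \frac{1}{\frac{19620517}{194}} = \frac{194}{19620517}$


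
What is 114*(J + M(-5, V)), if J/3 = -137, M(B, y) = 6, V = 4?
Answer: -46170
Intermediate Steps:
J = -411 (J = 3*(-137) = -411)
114*(J + M(-5, V)) = 114*(-411 + 6) = 114*(-405) = -46170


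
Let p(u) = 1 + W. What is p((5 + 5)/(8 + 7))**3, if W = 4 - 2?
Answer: 27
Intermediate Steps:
W = 2
p(u) = 3 (p(u) = 1 + 2 = 3)
p((5 + 5)/(8 + 7))**3 = 3**3 = 27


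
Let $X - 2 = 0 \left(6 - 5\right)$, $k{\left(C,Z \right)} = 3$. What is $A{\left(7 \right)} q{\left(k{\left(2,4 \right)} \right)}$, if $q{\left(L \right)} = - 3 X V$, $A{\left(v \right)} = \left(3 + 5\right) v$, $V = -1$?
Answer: $336$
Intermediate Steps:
$A{\left(v \right)} = 8 v$
$X = 2$ ($X = 2 + 0 \left(6 - 5\right) = 2 + 0 \cdot 1 = 2 + 0 = 2$)
$q{\left(L \right)} = 6$ ($q{\left(L \right)} = \left(-3\right) 2 \left(-1\right) = \left(-6\right) \left(-1\right) = 6$)
$A{\left(7 \right)} q{\left(k{\left(2,4 \right)} \right)} = 8 \cdot 7 \cdot 6 = 56 \cdot 6 = 336$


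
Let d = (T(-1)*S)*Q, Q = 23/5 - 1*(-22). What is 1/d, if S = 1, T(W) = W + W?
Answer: -5/266 ≈ -0.018797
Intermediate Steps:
T(W) = 2*W
Q = 133/5 (Q = 23*(⅕) + 22 = 23/5 + 22 = 133/5 ≈ 26.600)
d = -266/5 (d = ((2*(-1))*1)*(133/5) = -2*1*(133/5) = -2*133/5 = -266/5 ≈ -53.200)
1/d = 1/(-266/5) = -5/266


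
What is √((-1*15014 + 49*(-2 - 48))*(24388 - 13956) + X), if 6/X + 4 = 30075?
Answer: I*√164743027340101942/30071 ≈ 13498.0*I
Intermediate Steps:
X = 6/30071 (X = 6/(-4 + 30075) = 6/30071 ≈ 0.00019953)
√((-1*15014 + 49*(-2 - 48))*(24388 - 13956) + X) = √((-1*15014 + 49*(-2 - 48))*(24388 - 13956) + 6/30071) = √((-15014 + 49*(-50))*10432 + 6/30071) = √((-15014 - 2450)*10432 + 6/30071) = √(-17464*10432 + 6/30071) = √(-182184448 + 6/30071) = √(-5478468535802/30071) = I*√164743027340101942/30071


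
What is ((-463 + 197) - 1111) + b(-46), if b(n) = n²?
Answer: 739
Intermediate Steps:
((-463 + 197) - 1111) + b(-46) = ((-463 + 197) - 1111) + (-46)² = (-266 - 1111) + 2116 = -1377 + 2116 = 739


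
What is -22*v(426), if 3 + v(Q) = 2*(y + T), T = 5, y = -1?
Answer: -110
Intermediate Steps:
v(Q) = 5 (v(Q) = -3 + 2*(-1 + 5) = -3 + 2*4 = -3 + 8 = 5)
-22*v(426) = -22*5 = -110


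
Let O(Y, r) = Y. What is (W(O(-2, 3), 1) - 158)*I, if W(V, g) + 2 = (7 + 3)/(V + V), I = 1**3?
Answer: -325/2 ≈ -162.50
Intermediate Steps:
I = 1
W(V, g) = -2 + 5/V (W(V, g) = -2 + (7 + 3)/(V + V) = -2 + 10/((2*V)) = -2 + 10*(1/(2*V)) = -2 + 5/V)
(W(O(-2, 3), 1) - 158)*I = ((-2 + 5/(-2)) - 158)*1 = ((-2 + 5*(-1/2)) - 158)*1 = ((-2 - 5/2) - 158)*1 = (-9/2 - 158)*1 = -325/2*1 = -325/2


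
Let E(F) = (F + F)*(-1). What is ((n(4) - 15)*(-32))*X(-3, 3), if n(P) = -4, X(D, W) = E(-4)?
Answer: 4864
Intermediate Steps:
E(F) = -2*F (E(F) = (2*F)*(-1) = -2*F)
X(D, W) = 8 (X(D, W) = -2*(-4) = 8)
((n(4) - 15)*(-32))*X(-3, 3) = ((-4 - 15)*(-32))*8 = -19*(-32)*8 = 608*8 = 4864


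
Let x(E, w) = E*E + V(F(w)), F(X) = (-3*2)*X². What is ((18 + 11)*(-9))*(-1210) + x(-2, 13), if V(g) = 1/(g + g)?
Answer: 640470791/2028 ≈ 3.1581e+5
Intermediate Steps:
F(X) = -6*X²
V(g) = 1/(2*g)
x(E, w) = E² - 1/(12*w²) (x(E, w) = E*E + 1/(2*((-6*w²))) = E² + (-1/(6*w²))/2 = E² - 1/(12*w²))
((18 + 11)*(-9))*(-1210) + x(-2, 13) = ((18 + 11)*(-9))*(-1210) + ((-2)² - 1/12/13²) = (29*(-9))*(-1210) + (4 - 1/12*1/169) = -261*(-1210) + (4 - 1/2028) = 315810 + 8111/2028 = 640470791/2028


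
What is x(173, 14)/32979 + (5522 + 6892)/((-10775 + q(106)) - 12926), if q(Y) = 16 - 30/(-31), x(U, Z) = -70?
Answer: -4247611612/8071115565 ≈ -0.52627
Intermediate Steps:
q(Y) = 526/31 (q(Y) = 16 - 30*(-1)/31 = 16 - 1*(-30/31) = 16 + 30/31 = 526/31)
x(173, 14)/32979 + (5522 + 6892)/((-10775 + q(106)) - 12926) = -70/32979 + (5522 + 6892)/((-10775 + 526/31) - 12926) = -70*1/32979 + 12414/(-333499/31 - 12926) = -70/32979 + 12414/(-734205/31) = -70/32979 + 12414*(-31/734205) = -70/32979 - 128278/244735 = -4247611612/8071115565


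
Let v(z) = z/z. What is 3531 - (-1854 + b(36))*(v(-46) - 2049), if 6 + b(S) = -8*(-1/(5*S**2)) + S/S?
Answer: -1540497881/405 ≈ -3.8037e+6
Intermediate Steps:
b(S) = -5 + 8/(5*S**2) (b(S) = -6 + (-8*(-1/(5*S**2)) + S/S) = -6 + (-8*(-1/(5*S**2)) + 1) = -6 + (-(-8)/(5*S**2) + 1) = -6 + (8/(5*S**2) + 1) = -6 + (1 + 8/(5*S**2)) = -5 + 8/(5*S**2))
v(z) = 1
3531 - (-1854 + b(36))*(v(-46) - 2049) = 3531 - (-1854 + (-5 + (8/5)/36**2))*(1 - 2049) = 3531 - (-1854 + (-5 + (8/5)*(1/1296)))*(-2048) = 3531 - (-1854 + (-5 + 1/810))*(-2048) = 3531 - (-1854 - 4049/810)*(-2048) = 3531 - (-1505789)*(-2048)/810 = 3531 - 1*1541927936/405 = 3531 - 1541927936/405 = -1540497881/405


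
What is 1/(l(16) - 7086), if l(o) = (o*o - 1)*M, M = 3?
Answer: -1/6321 ≈ -0.00015820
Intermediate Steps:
l(o) = -3 + 3*o**2 (l(o) = (o*o - 1)*3 = (o**2 - 1)*3 = (-1 + o**2)*3 = -3 + 3*o**2)
1/(l(16) - 7086) = 1/((-3 + 3*16**2) - 7086) = 1/((-3 + 3*256) - 7086) = 1/((-3 + 768) - 7086) = 1/(765 - 7086) = 1/(-6321) = -1/6321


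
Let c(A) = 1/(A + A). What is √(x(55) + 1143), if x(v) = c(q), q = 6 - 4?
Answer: √4573/2 ≈ 33.812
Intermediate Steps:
q = 2
c(A) = 1/(2*A)
x(v) = ¼ (x(v) = (½)/2 = (½)*(½) = ¼)
√(x(55) + 1143) = √(¼ + 1143) = √(4573/4) = √4573/2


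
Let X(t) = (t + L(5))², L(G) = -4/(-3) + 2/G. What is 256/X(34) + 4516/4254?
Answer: 12050462/9548103 ≈ 1.2621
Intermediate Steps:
L(G) = 4/3 + 2/G (L(G) = -4*(-⅓) + 2/G = 4/3 + 2/G)
X(t) = (26/15 + t)² (X(t) = (t + (4/3 + 2/5))² = (t + (4/3 + 2*(⅕)))² = (t + (4/3 + ⅖))² = (t + 26/15)² = (26/15 + t)²)
256/X(34) + 4516/4254 = 256/(((26 + 15*34)²/225)) + 4516/4254 = 256/(((26 + 510)²/225)) + 4516*(1/4254) = 256/(((1/225)*536²)) + 2258/2127 = 256/(((1/225)*287296)) + 2258/2127 = 256/(287296/225) + 2258/2127 = 256*(225/287296) + 2258/2127 = 900/4489 + 2258/2127 = 12050462/9548103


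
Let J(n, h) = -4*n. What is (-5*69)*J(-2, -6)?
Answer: -2760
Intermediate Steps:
(-5*69)*J(-2, -6) = (-5*69)*(-4*(-2)) = -345*8 = -2760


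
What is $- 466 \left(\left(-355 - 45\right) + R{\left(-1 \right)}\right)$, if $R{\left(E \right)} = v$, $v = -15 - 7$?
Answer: $196652$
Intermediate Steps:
$v = -22$ ($v = -15 - 7 = -22$)
$R{\left(E \right)} = -22$
$- 466 \left(\left(-355 - 45\right) + R{\left(-1 \right)}\right) = - 466 \left(\left(-355 - 45\right) - 22\right) = - 466 \left(-400 - 22\right) = \left(-466\right) \left(-422\right) = 196652$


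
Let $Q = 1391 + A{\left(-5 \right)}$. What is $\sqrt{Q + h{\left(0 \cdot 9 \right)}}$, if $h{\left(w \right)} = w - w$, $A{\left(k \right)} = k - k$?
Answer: $\sqrt{1391} \approx 37.296$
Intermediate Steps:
$A{\left(k \right)} = 0$
$Q = 1391$ ($Q = 1391 + 0 = 1391$)
$h{\left(w \right)} = 0$
$\sqrt{Q + h{\left(0 \cdot 9 \right)}} = \sqrt{1391 + 0} = \sqrt{1391}$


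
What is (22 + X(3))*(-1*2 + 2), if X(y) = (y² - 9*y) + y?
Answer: 0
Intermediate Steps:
X(y) = y² - 8*y
(22 + X(3))*(-1*2 + 2) = (22 + 3*(-8 + 3))*(-1*2 + 2) = (22 + 3*(-5))*(-2 + 2) = (22 - 15)*0 = 7*0 = 0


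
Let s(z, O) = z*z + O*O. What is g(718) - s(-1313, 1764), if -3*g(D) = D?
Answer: -14507713/3 ≈ -4.8359e+6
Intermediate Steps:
g(D) = -D/3
s(z, O) = O**2 + z**2 (s(z, O) = z**2 + O**2 = O**2 + z**2)
g(718) - s(-1313, 1764) = -1/3*718 - (1764**2 + (-1313)**2) = -718/3 - (3111696 + 1723969) = -718/3 - 1*4835665 = -718/3 - 4835665 = -14507713/3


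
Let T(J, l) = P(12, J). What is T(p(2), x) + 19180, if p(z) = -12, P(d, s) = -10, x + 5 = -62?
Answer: 19170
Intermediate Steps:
x = -67 (x = -5 - 62 = -67)
T(J, l) = -10
T(p(2), x) + 19180 = -10 + 19180 = 19170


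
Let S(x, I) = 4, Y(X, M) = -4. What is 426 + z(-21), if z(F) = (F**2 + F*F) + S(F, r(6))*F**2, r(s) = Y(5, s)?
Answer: 3072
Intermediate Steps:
r(s) = -4
z(F) = 6*F**2 (z(F) = (F**2 + F*F) + 4*F**2 = (F**2 + F**2) + 4*F**2 = 2*F**2 + 4*F**2 = 6*F**2)
426 + z(-21) = 426 + 6*(-21)**2 = 426 + 6*441 = 426 + 2646 = 3072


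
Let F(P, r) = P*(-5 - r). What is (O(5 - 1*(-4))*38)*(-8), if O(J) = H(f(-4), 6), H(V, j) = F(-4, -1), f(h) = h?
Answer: -4864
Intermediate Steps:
H(V, j) = 16 (H(V, j) = -1*(-4)*(5 - 1) = -1*(-4)*4 = 16)
O(J) = 16
(O(5 - 1*(-4))*38)*(-8) = (16*38)*(-8) = 608*(-8) = -4864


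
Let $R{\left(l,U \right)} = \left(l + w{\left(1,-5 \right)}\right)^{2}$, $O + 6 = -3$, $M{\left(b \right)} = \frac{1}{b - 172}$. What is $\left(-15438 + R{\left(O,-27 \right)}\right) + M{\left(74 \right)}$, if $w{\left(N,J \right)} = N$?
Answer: $- \frac{1506653}{98} \approx -15374.0$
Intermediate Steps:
$M{\left(b \right)} = \frac{1}{-172 + b}$
$O = -9$ ($O = -6 - 3 = -9$)
$R{\left(l,U \right)} = \left(1 + l\right)^{2}$ ($R{\left(l,U \right)} = \left(l + 1\right)^{2} = \left(1 + l\right)^{2}$)
$\left(-15438 + R{\left(O,-27 \right)}\right) + M{\left(74 \right)} = \left(-15438 + \left(1 - 9\right)^{2}\right) + \frac{1}{-172 + 74} = \left(-15438 + \left(-8\right)^{2}\right) + \frac{1}{-98} = \left(-15438 + 64\right) - \frac{1}{98} = -15374 - \frac{1}{98} = - \frac{1506653}{98}$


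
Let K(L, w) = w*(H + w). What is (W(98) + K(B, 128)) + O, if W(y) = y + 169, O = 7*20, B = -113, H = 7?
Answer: 17687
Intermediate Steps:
O = 140
K(L, w) = w*(7 + w)
W(y) = 169 + y
(W(98) + K(B, 128)) + O = ((169 + 98) + 128*(7 + 128)) + 140 = (267 + 128*135) + 140 = (267 + 17280) + 140 = 17547 + 140 = 17687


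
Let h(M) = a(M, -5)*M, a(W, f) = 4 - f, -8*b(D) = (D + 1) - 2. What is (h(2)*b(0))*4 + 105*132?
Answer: 13869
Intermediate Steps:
b(D) = 1/8 - D/8 (b(D) = -((D + 1) - 2)/8 = -((1 + D) - 2)/8 = -(-1 + D)/8 = 1/8 - D/8)
h(M) = 9*M (h(M) = (4 - 1*(-5))*M = (4 + 5)*M = 9*M)
(h(2)*b(0))*4 + 105*132 = ((9*2)*(1/8 - 1/8*0))*4 + 105*132 = (18*(1/8 + 0))*4 + 13860 = (18*(1/8))*4 + 13860 = (9/4)*4 + 13860 = 9 + 13860 = 13869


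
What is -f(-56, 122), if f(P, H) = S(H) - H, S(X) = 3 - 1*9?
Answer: 128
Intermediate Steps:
S(X) = -6 (S(X) = 3 - 9 = -6)
f(P, H) = -6 - H
-f(-56, 122) = -(-6 - 1*122) = -(-6 - 122) = -1*(-128) = 128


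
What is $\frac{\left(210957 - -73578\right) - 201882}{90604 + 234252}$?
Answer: $\frac{82653}{324856} \approx 0.25443$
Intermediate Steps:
$\frac{\left(210957 - -73578\right) - 201882}{90604 + 234252} = \frac{\left(210957 + 73578\right) - 201882}{324856} = \left(284535 - 201882\right) \frac{1}{324856} = 82653 \cdot \frac{1}{324856} = \frac{82653}{324856}$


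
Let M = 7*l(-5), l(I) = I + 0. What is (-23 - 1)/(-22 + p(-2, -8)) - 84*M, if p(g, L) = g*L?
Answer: 2944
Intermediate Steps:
l(I) = I
p(g, L) = L*g
M = -35 (M = 7*(-5) = -35)
(-23 - 1)/(-22 + p(-2, -8)) - 84*M = (-23 - 1)/(-22 - 8*(-2)) - 84*(-35) = -24/(-22 + 16) + 2940 = -24/(-6) + 2940 = -24*(-⅙) + 2940 = 4 + 2940 = 2944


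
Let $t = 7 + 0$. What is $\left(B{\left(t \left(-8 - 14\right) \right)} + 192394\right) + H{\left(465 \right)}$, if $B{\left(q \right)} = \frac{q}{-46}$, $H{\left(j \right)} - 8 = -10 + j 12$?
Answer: $\frac{4553433}{23} \approx 1.9798 \cdot 10^{5}$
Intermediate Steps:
$t = 7$
$H{\left(j \right)} = -2 + 12 j$ ($H{\left(j \right)} = 8 + \left(-10 + j 12\right) = 8 + \left(-10 + 12 j\right) = -2 + 12 j$)
$B{\left(q \right)} = - \frac{q}{46}$ ($B{\left(q \right)} = q \left(- \frac{1}{46}\right) = - \frac{q}{46}$)
$\left(B{\left(t \left(-8 - 14\right) \right)} + 192394\right) + H{\left(465 \right)} = \left(- \frac{7 \left(-8 - 14\right)}{46} + 192394\right) + \left(-2 + 12 \cdot 465\right) = \left(- \frac{7 \left(-22\right)}{46} + 192394\right) + \left(-2 + 5580\right) = \left(\left(- \frac{1}{46}\right) \left(-154\right) + 192394\right) + 5578 = \left(\frac{77}{23} + 192394\right) + 5578 = \frac{4425139}{23} + 5578 = \frac{4553433}{23}$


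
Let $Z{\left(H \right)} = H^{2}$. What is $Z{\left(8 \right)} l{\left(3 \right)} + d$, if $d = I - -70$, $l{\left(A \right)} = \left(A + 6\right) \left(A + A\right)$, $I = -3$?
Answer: $3523$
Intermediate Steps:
$l{\left(A \right)} = 2 A \left(6 + A\right)$ ($l{\left(A \right)} = \left(6 + A\right) 2 A = 2 A \left(6 + A\right)$)
$d = 67$ ($d = -3 - -70 = -3 + 70 = 67$)
$Z{\left(8 \right)} l{\left(3 \right)} + d = 8^{2} \cdot 2 \cdot 3 \left(6 + 3\right) + 67 = 64 \cdot 2 \cdot 3 \cdot 9 + 67 = 64 \cdot 54 + 67 = 3456 + 67 = 3523$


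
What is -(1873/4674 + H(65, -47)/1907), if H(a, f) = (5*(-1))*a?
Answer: -2052761/8913318 ≈ -0.23030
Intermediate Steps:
H(a, f) = -5*a
-(1873/4674 + H(65, -47)/1907) = -(1873/4674 - 5*65/1907) = -(1873*(1/4674) - 325*1/1907) = -(1873/4674 - 325/1907) = -1*2052761/8913318 = -2052761/8913318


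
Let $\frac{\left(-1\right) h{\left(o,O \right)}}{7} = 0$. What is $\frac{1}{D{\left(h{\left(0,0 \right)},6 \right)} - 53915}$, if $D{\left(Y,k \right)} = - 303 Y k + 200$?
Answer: $- \frac{1}{53715} \approx -1.8617 \cdot 10^{-5}$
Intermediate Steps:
$h{\left(o,O \right)} = 0$ ($h{\left(o,O \right)} = \left(-7\right) 0 = 0$)
$D{\left(Y,k \right)} = 200 - 303 Y k$ ($D{\left(Y,k \right)} = - 303 Y k + 200 = 200 - 303 Y k$)
$\frac{1}{D{\left(h{\left(0,0 \right)},6 \right)} - 53915} = \frac{1}{\left(200 - 0 \cdot 6\right) - 53915} = \frac{1}{\left(200 + 0\right) - 53915} = \frac{1}{200 - 53915} = \frac{1}{-53715} = - \frac{1}{53715}$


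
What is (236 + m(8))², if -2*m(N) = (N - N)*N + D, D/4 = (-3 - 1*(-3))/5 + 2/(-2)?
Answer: 56644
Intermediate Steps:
D = -4 (D = 4*((-3 - 1*(-3))/5 + 2/(-2)) = 4*((-3 + 3)*(⅕) + 2*(-½)) = 4*(0*(⅕) - 1) = 4*(0 - 1) = 4*(-1) = -4)
m(N) = 2 (m(N) = -((N - N)*N - 4)/2 = -(0*N - 4)/2 = -(0 - 4)/2 = -½*(-4) = 2)
(236 + m(8))² = (236 + 2)² = 238² = 56644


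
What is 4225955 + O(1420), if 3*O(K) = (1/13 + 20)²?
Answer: 714209102/169 ≈ 4.2261e+6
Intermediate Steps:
O(K) = 22707/169 (O(K) = (1/13 + 20)²/3 = (261/13)²/3 = (⅓)*(68121/169) = 22707/169)
4225955 + O(1420) = 4225955 + 22707/169 = 714209102/169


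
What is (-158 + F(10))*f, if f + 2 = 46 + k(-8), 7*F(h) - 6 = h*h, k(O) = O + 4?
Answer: -40000/7 ≈ -5714.3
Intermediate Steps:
k(O) = 4 + O
F(h) = 6/7 + h²/7 (F(h) = 6/7 + (h*h)/7 = 6/7 + h²/7)
f = 40 (f = -2 + (46 + (4 - 8)) = -2 + (46 - 4) = -2 + 42 = 40)
(-158 + F(10))*f = (-158 + (6/7 + (⅐)*10²))*40 = (-158 + (6/7 + (⅐)*100))*40 = (-158 + (6/7 + 100/7))*40 = (-158 + 106/7)*40 = -1000/7*40 = -40000/7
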